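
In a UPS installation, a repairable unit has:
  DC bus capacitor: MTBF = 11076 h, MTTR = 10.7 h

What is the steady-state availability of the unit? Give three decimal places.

0.999

A(DC bus capacitor) = MTBF/(MTBF+MTTR) = 11076/(11076+10.7) = 0.999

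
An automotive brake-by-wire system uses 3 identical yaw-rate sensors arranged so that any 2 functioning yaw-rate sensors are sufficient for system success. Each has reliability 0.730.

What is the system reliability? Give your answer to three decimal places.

R = Σ_{i=2}^{3} C(3,i) p^i (1−p)^{3−i} with p = 0.730
C(3,2)·0.730^2·0.270^1 = 0.43165
C(3,3)·0.730^3·0.270^0 = 0.38902
Sum = 0.821

0.821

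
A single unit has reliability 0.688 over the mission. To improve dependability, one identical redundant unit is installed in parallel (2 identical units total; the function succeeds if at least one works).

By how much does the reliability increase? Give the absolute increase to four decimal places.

0.2147

R_before = 0.688
R_after = 1 − (1 − 0.688)^2 = 0.9027
ΔR = 0.9027 − 0.688 = 0.2147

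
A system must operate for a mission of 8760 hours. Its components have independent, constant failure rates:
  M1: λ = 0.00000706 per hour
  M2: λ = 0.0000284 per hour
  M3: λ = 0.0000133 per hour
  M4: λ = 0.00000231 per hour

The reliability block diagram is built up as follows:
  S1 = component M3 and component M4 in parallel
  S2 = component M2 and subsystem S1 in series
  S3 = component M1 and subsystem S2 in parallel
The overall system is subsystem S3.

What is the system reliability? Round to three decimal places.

R(M1) = exp(−0.00000706 × 8760) = 0.94003
R(M2) = exp(−0.0000284 × 8760) = 0.77975
R(M3) = exp(−0.0000133 × 8760) = 0.89002
R(M4) = exp(−0.00000231 × 8760) = 0.97997
Parallel (M3 and M4): 1 − (1 − 0.89002)(1 − 0.97997) = 0.99780
Series (M2 and [0.99780]): 0.77975 × 0.99780 = 0.77803
Parallel (M1 and [0.77803]): 1 − (1 − 0.94003)(1 − 0.77803) = 0.987

0.987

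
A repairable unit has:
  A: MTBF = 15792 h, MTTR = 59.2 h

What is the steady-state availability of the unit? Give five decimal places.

0.99627

A(A) = MTBF/(MTBF+MTTR) = 15792/(15792+59.2) = 0.99627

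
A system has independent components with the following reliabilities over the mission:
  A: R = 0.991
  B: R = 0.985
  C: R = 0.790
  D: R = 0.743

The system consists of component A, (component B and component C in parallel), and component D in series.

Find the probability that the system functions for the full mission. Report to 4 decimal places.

0.7340

Parallel (B and C): 1 − (1 − 0.985000)(1 − 0.790000) = 0.996850
Series (A, [0.996850], and D): 0.991000 × 0.996850 × 0.743000 = 0.7340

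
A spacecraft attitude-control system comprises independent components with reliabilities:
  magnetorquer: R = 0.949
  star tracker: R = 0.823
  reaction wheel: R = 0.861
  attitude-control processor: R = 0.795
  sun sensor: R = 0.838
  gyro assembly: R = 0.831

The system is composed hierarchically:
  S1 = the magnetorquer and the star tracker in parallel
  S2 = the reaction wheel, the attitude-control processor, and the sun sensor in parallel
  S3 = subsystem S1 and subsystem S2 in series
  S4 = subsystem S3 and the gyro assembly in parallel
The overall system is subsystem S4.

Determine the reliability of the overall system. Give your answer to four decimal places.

0.9977

Parallel (magnetorquer and star tracker): 1 − (1 − 0.949000)(1 − 0.823000) = 0.990973
Parallel (reaction wheel, attitude-control processor, and sun sensor): 1 − (1 − 0.861000)(1 − 0.795000)(1 − 0.838000) = 0.995384
Series ([0.990973] and [0.995384]): 0.990973 × 0.995384 = 0.986399
Parallel ([0.986399] and gyro assembly): 1 − (1 − 0.986399)(1 − 0.831000) = 0.9977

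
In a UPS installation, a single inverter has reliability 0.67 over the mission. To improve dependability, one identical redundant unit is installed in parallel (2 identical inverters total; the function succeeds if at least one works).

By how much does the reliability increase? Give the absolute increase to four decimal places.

R_before = 0.67
R_after = 1 − (1 − 0.67)^2 = 0.8911
ΔR = 0.8911 − 0.67 = 0.2211

0.2211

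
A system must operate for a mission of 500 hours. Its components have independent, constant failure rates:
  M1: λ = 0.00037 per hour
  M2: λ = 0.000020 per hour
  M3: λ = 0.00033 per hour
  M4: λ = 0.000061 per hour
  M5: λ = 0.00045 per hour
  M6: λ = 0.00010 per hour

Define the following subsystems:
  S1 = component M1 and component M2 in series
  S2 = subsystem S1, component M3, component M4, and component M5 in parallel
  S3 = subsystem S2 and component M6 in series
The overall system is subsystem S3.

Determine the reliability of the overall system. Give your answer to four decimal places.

0.9511

R(M1) = exp(−0.00037 × 500) = 0.831104
R(M2) = exp(−0.000020 × 500) = 0.990050
R(M3) = exp(−0.00033 × 500) = 0.847894
R(M4) = exp(−0.000061 × 500) = 0.969960
R(M5) = exp(−0.00045 × 500) = 0.798516
R(M6) = exp(−0.00010 × 500) = 0.951229
Series (M1 and M2): 0.831104 × 0.990050 = 0.822835
Parallel ([0.822835], M3, M4, and M5): 1 − (1 − 0.822835)(1 − 0.847894)(1 − 0.969960)(1 − 0.798516) = 0.999837
Series ([0.999837] and M6): 0.999837 × 0.951229 = 0.9511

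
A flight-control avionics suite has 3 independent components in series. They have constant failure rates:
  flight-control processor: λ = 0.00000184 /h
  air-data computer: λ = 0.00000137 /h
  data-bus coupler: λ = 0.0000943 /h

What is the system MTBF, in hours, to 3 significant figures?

Series of exponential components: λ_sys = Σ λ_i
λ_sys = 0.00000184 + 0.00000137 + 0.0000943 = 9.7510e-05 /h
MTBF = 1 / λ_sys = 10300 h

10300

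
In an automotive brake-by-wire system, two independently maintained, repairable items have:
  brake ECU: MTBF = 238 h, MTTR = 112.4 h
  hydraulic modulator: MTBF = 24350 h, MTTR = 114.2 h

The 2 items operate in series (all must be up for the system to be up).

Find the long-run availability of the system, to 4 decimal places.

0.6761

A(brake ECU) = MTBF/(MTBF+MTTR) = 238/(238+112.4) = 0.679224
A(hydraulic modulator) = MTBF/(MTBF+MTTR) = 24350/(24350+114.2) = 0.995332
Series availability: 0.679224 × 0.995332 = 0.6761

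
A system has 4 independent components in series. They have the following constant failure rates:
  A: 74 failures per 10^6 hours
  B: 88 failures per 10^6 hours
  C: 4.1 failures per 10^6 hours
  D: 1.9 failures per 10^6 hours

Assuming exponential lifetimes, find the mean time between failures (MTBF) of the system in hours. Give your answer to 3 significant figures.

5950

Series of exponential components: λ_sys = Σ λ_i
λ_sys = 0.000074 + 0.000088 + 0.0000041 + 0.0000019 = 1.6800e-04 /h
MTBF = 1 / λ_sys = 5950 h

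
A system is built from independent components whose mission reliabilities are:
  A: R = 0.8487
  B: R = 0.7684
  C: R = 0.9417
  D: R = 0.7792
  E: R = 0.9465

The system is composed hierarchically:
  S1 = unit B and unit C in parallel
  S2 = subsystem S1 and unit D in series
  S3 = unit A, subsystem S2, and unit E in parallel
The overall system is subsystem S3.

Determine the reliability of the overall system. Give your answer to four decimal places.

Parallel (B and C): 1 − (1 − 0.768400)(1 − 0.941700) = 0.986498
Series ([0.986498] and D): 0.986498 × 0.779200 = 0.768679
Parallel (A, [0.768679], and E): 1 − (1 − 0.848700)(1 − 0.768679)(1 − 0.946500) = 0.9981

0.9981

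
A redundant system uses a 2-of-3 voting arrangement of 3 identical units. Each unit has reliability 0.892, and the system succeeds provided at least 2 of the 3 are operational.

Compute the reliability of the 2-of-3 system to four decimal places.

R = Σ_{i=2}^{3} C(3,i) p^i (1−p)^{3−i} with p = 0.892
C(3,2)·0.892^2·0.108^1 = 0.257795
C(3,3)·0.892^3·0.108^0 = 0.709732
Sum = 0.9675

0.9675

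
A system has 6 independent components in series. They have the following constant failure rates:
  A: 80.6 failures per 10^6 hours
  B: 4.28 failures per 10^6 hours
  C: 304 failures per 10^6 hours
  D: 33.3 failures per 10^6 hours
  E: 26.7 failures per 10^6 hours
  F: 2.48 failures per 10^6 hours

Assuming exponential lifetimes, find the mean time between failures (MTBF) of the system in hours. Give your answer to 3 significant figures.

2220

Series of exponential components: λ_sys = Σ λ_i
λ_sys = 0.0000806 + 0.00000428 + 0.000304 + 0.0000333 + 0.0000267 + 0.00000248 = 4.5136e-04 /h
MTBF = 1 / λ_sys = 2220 h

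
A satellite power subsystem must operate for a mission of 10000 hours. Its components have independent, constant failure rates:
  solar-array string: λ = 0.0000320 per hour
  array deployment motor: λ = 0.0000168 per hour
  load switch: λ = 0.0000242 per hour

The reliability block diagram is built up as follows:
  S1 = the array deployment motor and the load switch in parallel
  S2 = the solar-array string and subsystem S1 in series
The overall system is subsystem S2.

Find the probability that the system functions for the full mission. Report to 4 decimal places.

R(solar-array string) = exp(−0.0000320 × 10000) = 0.726149
R(array deployment motor) = exp(−0.0000168 × 10000) = 0.845354
R(load switch) = exp(−0.0000242 × 10000) = 0.785056
Parallel (array deployment motor and load switch): 1 − (1 − 0.845354)(1 − 0.785056) = 0.966760
Series (solar-array string and [0.966760]): 0.726149 × 0.966760 = 0.7020

0.7020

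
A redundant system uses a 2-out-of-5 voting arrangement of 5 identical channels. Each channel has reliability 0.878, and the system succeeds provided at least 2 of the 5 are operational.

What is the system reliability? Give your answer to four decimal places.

R = Σ_{i=2}^{5} C(5,i) p^i (1−p)^{5−i} with p = 0.878
C(5,2)·0.878^2·0.122^3 = 0.013998
C(5,3)·0.878^3·0.122^2 = 0.100740
C(5,4)·0.878^4·0.122^1 = 0.362500
C(5,5)·0.878^5·0.122^0 = 0.521762
Sum = 0.9990

0.9990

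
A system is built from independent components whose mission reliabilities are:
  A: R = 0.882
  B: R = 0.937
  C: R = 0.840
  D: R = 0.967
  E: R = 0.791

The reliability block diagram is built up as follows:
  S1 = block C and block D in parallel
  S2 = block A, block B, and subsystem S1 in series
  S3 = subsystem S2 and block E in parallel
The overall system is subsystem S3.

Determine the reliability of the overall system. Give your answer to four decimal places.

Parallel (C and D): 1 − (1 − 0.840000)(1 − 0.967000) = 0.994720
Series (A, B, and [0.994720]): 0.882000 × 0.937000 × 0.994720 = 0.822070
Parallel ([0.822070] and E): 1 − (1 − 0.822070)(1 − 0.791000) = 0.9628

0.9628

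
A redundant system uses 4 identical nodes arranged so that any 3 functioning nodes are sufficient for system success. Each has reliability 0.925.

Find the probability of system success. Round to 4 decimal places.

R = Σ_{i=3}^{4} C(4,i) p^i (1−p)^{4−i} with p = 0.925
C(4,3)·0.925^3·0.075^1 = 0.237436
C(4,4)·0.925^4·0.075^0 = 0.732094
Sum = 0.9695

0.9695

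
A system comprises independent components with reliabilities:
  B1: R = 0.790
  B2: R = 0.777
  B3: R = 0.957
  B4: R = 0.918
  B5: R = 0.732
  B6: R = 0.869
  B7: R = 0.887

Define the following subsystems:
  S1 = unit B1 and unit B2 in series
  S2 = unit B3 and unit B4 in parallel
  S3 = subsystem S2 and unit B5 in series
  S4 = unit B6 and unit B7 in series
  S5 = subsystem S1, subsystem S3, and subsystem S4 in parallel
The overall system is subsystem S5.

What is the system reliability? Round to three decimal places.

Series (B1 and B2): 0.79000 × 0.77700 = 0.61383
Parallel (B3 and B4): 1 − (1 − 0.95700)(1 − 0.91800) = 0.99647
Series ([0.99647] and B5): 0.99647 × 0.73200 = 0.72942
Series (B6 and B7): 0.86900 × 0.88700 = 0.77080
Parallel ([0.61383], [0.72942], and [0.77080]): 1 − (1 − 0.61383)(1 − 0.72942)(1 − 0.77080) = 0.976

0.976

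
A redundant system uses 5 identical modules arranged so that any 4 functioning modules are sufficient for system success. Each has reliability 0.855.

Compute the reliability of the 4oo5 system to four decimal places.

R = Σ_{i=4}^{5} C(5,i) p^i (1−p)^{5−i} with p = 0.855
C(5,4)·0.855^4·0.145^1 = 0.387438
C(5,5)·0.855^5·0.145^0 = 0.456910
Sum = 0.8443

0.8443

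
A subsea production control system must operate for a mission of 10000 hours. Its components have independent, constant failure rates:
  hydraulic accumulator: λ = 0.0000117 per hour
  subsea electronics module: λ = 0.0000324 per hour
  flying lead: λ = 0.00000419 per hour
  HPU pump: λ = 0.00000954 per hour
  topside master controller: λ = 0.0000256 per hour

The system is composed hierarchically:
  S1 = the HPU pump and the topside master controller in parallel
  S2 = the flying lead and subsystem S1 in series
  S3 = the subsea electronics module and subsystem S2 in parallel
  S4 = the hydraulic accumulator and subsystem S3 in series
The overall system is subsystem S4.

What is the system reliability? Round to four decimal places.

0.8746

R(hydraulic accumulator) = exp(−0.0000117 × 10000) = 0.889585
R(subsea electronics module) = exp(−0.0000324 × 10000) = 0.723250
R(flying lead) = exp(−0.00000419 × 10000) = 0.958966
R(HPU pump) = exp(−0.00000954 × 10000) = 0.909009
R(topside master controller) = exp(−0.0000256 × 10000) = 0.774142
Parallel (HPU pump and topside master controller): 1 − (1 − 0.909009)(1 − 0.774142) = 0.979449
Series (flying lead and [0.979449]): 0.958966 × 0.979449 = 0.939258
Parallel (subsea electronics module and [0.939258]): 1 − (1 − 0.723250)(1 − 0.939258) = 0.983190
Series (hydraulic accumulator and [0.983190]): 0.889585 × 0.983190 = 0.8746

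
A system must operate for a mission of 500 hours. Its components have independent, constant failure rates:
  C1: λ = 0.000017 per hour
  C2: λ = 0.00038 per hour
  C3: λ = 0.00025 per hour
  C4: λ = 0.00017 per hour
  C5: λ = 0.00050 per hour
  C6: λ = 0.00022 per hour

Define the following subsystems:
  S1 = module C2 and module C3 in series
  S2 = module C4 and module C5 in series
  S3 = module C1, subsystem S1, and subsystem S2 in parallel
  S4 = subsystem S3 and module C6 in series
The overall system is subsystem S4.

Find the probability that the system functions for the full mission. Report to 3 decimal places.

0.895

R(C1) = exp(−0.000017 × 500) = 0.99154
R(C2) = exp(−0.00038 × 500) = 0.82696
R(C3) = exp(−0.00025 × 500) = 0.88250
R(C4) = exp(−0.00017 × 500) = 0.91851
R(C5) = exp(−0.00050 × 500) = 0.77880
R(C6) = exp(−0.00022 × 500) = 0.89583
Series (C2 and C3): 0.82696 × 0.88250 = 0.72979
Series (C4 and C5): 0.91851 × 0.77880 = 0.71534
Parallel (C1, [0.72979], and [0.71534]): 1 − (1 − 0.99154)(1 − 0.72979)(1 − 0.71534) = 0.99935
Series ([0.99935] and C6): 0.99935 × 0.89583 = 0.895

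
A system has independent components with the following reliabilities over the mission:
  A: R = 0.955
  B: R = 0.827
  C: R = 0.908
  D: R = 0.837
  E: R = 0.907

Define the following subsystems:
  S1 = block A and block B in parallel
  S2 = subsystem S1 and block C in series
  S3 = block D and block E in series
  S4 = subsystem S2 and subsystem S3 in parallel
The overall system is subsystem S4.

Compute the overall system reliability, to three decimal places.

Parallel (A and B): 1 − (1 − 0.95500)(1 − 0.82700) = 0.99222
Series ([0.99222] and C): 0.99222 × 0.90800 = 0.90094
Series (D and E): 0.83700 × 0.90700 = 0.75916
Parallel ([0.90094] and [0.75916]): 1 − (1 − 0.90094)(1 − 0.75916) = 0.976

0.976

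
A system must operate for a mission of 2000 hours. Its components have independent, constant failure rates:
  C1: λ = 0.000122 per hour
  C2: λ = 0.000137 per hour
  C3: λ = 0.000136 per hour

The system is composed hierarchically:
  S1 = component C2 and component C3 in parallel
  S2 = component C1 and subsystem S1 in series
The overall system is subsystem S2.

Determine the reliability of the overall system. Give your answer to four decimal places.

0.7388

R(C1) = exp(−0.000122 × 2000) = 0.783488
R(C2) = exp(−0.000137 × 2000) = 0.760332
R(C3) = exp(−0.000136 × 2000) = 0.761854
Parallel (C2 and C3): 1 − (1 − 0.760332)(1 − 0.761854) = 0.942924
Series (C1 and [0.942924]): 0.783488 × 0.942924 = 0.7388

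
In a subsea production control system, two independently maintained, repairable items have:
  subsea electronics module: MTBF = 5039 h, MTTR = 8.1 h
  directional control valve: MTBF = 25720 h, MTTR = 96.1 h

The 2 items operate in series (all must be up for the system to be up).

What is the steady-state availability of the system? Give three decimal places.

A(subsea electronics module) = MTBF/(MTBF+MTTR) = 5039/(5039+8.1) = 0.998395
A(directional control valve) = MTBF/(MTBF+MTTR) = 25720/(25720+96.1) = 0.996278
Series availability: 0.998395 × 0.996278 = 0.995

0.995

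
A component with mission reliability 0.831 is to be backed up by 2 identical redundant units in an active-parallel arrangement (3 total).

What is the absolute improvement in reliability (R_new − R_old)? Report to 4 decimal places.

R_before = 0.831
R_after = 1 − (1 − 0.831)^3 = 0.9952
ΔR = 0.9952 − 0.831 = 0.1642

0.1642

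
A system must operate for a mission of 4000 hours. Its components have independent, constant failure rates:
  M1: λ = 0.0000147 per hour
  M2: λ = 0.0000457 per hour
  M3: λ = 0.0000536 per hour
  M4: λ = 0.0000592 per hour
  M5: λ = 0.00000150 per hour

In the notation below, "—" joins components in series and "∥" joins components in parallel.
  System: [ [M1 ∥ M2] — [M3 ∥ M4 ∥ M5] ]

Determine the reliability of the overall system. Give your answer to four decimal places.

R(M1) = exp(−0.0000147 × 4000) = 0.942895
R(M2) = exp(−0.0000457 × 4000) = 0.832935
R(M3) = exp(−0.0000536 × 4000) = 0.807026
R(M4) = exp(−0.0000592 × 4000) = 0.789149
R(M5) = exp(−0.00000150 × 4000) = 0.994018
Parallel (M1 and M2): 1 − (1 − 0.942895)(1 − 0.832935) = 0.990460
Parallel (M3, M4, and M5): 1 − (1 − 0.807026)(1 − 0.789149)(1 − 0.994018) = 0.999757
Series ([0.990460] and [0.999757]): 0.990460 × 0.999757 = 0.9902

0.9902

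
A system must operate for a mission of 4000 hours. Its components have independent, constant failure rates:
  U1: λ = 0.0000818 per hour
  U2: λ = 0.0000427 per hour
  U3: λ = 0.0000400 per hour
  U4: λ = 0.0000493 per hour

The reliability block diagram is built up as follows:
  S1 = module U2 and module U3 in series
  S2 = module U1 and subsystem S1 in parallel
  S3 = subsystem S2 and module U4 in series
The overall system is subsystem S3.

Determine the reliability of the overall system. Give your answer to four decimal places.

0.7565

R(U1) = exp(−0.0000818 × 4000) = 0.720940
R(U2) = exp(−0.0000427 × 4000) = 0.842990
R(U3) = exp(−0.0000400 × 4000) = 0.852144
R(U4) = exp(−0.0000493 × 4000) = 0.821026
Series (U2 and U3): 0.842990 × 0.852144 = 0.718349
Parallel (U1 and [0.718349]): 1 − (1 − 0.720940)(1 − 0.718349) = 0.921402
Series ([0.921402] and U4): 0.921402 × 0.821026 = 0.7565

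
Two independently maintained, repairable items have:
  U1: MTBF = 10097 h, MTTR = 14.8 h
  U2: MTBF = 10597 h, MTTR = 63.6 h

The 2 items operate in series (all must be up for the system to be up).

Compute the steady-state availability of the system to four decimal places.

0.9926

A(U1) = MTBF/(MTBF+MTTR) = 10097/(10097+14.8) = 0.998536
A(U2) = MTBF/(MTBF+MTTR) = 10597/(10597+63.6) = 0.994034
Series availability: 0.998536 × 0.994034 = 0.9926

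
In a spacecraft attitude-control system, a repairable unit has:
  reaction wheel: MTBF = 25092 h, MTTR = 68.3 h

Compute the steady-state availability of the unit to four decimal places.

0.9973

A(reaction wheel) = MTBF/(MTBF+MTTR) = 25092/(25092+68.3) = 0.9973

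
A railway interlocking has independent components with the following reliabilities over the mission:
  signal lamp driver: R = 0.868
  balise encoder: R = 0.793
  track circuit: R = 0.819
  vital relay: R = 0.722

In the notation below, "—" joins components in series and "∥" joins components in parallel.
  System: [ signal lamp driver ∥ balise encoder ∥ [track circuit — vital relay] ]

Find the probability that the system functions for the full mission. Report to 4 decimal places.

0.9888

Series (track circuit and vital relay): 0.819000 × 0.722000 = 0.591318
Parallel (signal lamp driver, balise encoder, and [0.591318]): 1 − (1 − 0.868000)(1 − 0.793000)(1 − 0.591318) = 0.9888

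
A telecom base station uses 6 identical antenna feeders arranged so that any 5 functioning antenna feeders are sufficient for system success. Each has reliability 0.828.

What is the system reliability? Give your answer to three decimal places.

0.724

R = Σ_{i=5}^{6} C(6,i) p^i (1−p)^{6−i} with p = 0.828
C(6,5)·0.828^5·0.172^1 = 0.40163
C(6,6)·0.828^6·0.172^0 = 0.32224
Sum = 0.724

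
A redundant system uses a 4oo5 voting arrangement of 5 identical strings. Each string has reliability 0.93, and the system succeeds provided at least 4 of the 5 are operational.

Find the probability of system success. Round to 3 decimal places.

0.958

R = Σ_{i=4}^{5} C(5,i) p^i (1−p)^{5−i} with p = 0.93
C(5,4)·0.93^4·0.07^1 = 0.26182
C(5,5)·0.93^5·0.07^0 = 0.69569
Sum = 0.958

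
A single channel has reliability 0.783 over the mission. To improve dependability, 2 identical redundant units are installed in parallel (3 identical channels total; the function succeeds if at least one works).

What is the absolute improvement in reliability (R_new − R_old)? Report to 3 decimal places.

R_before = 0.783
R_after = 1 − (1 − 0.783)^3 = 0.990
ΔR = 0.990 − 0.783 = 0.207

0.207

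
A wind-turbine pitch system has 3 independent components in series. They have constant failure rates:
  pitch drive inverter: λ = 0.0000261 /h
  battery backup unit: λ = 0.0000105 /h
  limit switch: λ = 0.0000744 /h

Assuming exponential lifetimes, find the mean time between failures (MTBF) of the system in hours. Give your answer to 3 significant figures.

9010

Series of exponential components: λ_sys = Σ λ_i
λ_sys = 0.0000261 + 0.0000105 + 0.0000744 = 1.1100e-04 /h
MTBF = 1 / λ_sys = 9010 h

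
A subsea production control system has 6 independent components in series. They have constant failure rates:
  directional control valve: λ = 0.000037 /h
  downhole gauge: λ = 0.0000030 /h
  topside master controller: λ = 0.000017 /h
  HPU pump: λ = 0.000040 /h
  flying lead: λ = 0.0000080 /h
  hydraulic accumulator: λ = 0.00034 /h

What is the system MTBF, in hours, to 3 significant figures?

2250

Series of exponential components: λ_sys = Σ λ_i
λ_sys = 0.000037 + 0.0000030 + 0.000017 + 0.000040 + 0.0000080 + 0.00034 = 4.4500e-04 /h
MTBF = 1 / λ_sys = 2250 h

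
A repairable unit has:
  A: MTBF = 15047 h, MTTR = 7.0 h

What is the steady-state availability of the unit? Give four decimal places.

A(A) = MTBF/(MTBF+MTTR) = 15047/(15047+7.0) = 0.9995

0.9995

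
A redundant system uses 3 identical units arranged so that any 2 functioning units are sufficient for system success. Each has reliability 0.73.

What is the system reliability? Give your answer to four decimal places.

0.8207

R = Σ_{i=2}^{3} C(3,i) p^i (1−p)^{3−i} with p = 0.73
C(3,2)·0.73^2·0.27^1 = 0.431649
C(3,3)·0.73^3·0.27^0 = 0.389017
Sum = 0.8207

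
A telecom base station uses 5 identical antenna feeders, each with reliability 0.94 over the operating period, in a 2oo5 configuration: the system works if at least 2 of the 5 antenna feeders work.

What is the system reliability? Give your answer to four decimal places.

0.9999

R = Σ_{i=2}^{5} C(5,i) p^i (1−p)^{5−i} with p = 0.94
C(5,2)·0.94^2·0.06^3 = 0.001909
C(5,3)·0.94^3·0.06^2 = 0.029901
C(5,4)·0.94^4·0.06^1 = 0.234225
C(5,5)·0.94^5·0.06^0 = 0.733904
Sum = 0.9999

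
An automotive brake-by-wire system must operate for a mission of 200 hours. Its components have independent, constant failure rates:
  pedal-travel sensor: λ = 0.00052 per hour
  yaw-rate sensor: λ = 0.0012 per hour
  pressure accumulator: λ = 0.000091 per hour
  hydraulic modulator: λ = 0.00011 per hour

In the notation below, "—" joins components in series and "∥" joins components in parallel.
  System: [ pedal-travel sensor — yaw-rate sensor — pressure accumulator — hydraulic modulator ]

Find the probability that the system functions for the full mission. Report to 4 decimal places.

0.6810

R(pedal-travel sensor) = exp(−0.00052 × 200) = 0.901225
R(yaw-rate sensor) = exp(−0.0012 × 200) = 0.786628
R(pressure accumulator) = exp(−0.000091 × 200) = 0.981965
R(hydraulic modulator) = exp(−0.00011 × 200) = 0.978240
Series (pedal-travel sensor, yaw-rate sensor, pressure accumulator, and hydraulic modulator): 0.901225 × 0.786628 × 0.981965 × 0.978240 = 0.6810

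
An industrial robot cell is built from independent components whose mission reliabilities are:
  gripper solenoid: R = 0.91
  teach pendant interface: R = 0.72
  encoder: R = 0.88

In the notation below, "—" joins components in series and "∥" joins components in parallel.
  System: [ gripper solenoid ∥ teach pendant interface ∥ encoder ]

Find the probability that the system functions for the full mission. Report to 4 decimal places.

Parallel (gripper solenoid, teach pendant interface, and encoder): 1 − (1 − 0.910000)(1 − 0.720000)(1 − 0.880000) = 0.9970

0.9970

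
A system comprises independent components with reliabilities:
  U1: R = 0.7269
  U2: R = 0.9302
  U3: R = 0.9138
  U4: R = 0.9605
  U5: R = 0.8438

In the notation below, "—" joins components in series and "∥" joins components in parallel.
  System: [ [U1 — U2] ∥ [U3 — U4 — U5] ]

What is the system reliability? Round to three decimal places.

Series (U1 and U2): 0.72690 × 0.93020 = 0.67616
Series (U3, U4, and U5): 0.91380 × 0.96050 × 0.84380 = 0.74061
Parallel ([0.67616] and [0.74061]): 1 − (1 − 0.67616)(1 − 0.74061) = 0.916

0.916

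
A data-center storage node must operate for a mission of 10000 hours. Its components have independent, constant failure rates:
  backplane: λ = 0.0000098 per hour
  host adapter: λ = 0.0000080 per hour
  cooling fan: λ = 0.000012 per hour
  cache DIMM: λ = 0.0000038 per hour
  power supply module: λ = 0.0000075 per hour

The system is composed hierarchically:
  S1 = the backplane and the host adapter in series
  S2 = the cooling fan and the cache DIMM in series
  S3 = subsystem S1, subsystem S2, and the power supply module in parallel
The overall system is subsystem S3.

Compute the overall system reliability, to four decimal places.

0.9983

R(backplane) = exp(−0.0000098 × 10000) = 0.906649
R(host adapter) = exp(−0.0000080 × 10000) = 0.923116
R(cooling fan) = exp(−0.000012 × 10000) = 0.886920
R(cache DIMM) = exp(−0.0000038 × 10000) = 0.962713
R(power supply module) = exp(−0.0000075 × 10000) = 0.927743
Series (backplane and host adapter): 0.906649 × 0.923116 = 0.836942
Series (cooling fan and cache DIMM): 0.886920 × 0.962713 = 0.853849
Parallel ([0.836942], [0.853849], and power supply module): 1 − (1 − 0.836942)(1 − 0.853849)(1 − 0.927743) = 0.9983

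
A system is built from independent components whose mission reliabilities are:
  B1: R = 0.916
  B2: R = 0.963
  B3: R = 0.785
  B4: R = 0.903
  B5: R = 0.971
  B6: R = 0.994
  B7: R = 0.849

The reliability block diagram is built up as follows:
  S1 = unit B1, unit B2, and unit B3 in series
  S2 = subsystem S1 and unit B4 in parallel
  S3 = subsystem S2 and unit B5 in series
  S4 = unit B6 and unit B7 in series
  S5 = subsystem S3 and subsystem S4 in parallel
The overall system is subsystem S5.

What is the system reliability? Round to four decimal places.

0.9910

Series (B1, B2, and B3): 0.916000 × 0.963000 × 0.785000 = 0.692455
Parallel ([0.692455] and B4): 1 − (1 − 0.692455)(1 − 0.903000) = 0.970168
Series ([0.970168] and B5): 0.970168 × 0.971000 = 0.942033
Series (B6 and B7): 0.994000 × 0.849000 = 0.843906
Parallel ([0.942033] and [0.843906]): 1 − (1 − 0.942033)(1 − 0.843906) = 0.9910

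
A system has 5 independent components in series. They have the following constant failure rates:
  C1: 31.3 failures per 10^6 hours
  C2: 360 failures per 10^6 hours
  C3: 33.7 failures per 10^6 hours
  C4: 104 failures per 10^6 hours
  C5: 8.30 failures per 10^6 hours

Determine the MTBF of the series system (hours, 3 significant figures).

1860

Series of exponential components: λ_sys = Σ λ_i
λ_sys = 0.0000313 + 0.000360 + 0.0000337 + 0.000104 + 0.00000830 = 5.3730e-04 /h
MTBF = 1 / λ_sys = 1860 h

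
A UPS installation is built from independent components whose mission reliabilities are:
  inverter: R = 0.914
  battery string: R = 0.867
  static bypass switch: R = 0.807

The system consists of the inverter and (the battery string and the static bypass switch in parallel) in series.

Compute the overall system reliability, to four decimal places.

0.8905

Parallel (battery string and static bypass switch): 1 − (1 − 0.867000)(1 − 0.807000) = 0.974331
Series (inverter and [0.974331]): 0.914000 × 0.974331 = 0.8905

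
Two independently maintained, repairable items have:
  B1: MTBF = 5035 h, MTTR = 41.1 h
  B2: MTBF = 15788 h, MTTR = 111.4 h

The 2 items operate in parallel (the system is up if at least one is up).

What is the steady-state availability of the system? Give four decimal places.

0.9999

A(B1) = MTBF/(MTBF+MTTR) = 5035/(5035+41.1) = 0.991903
A(B2) = MTBF/(MTBF+MTTR) = 15788/(15788+111.4) = 0.992993
Parallel availability: 1 − (1 − 0.991903)(1 − 0.992993) = 0.9999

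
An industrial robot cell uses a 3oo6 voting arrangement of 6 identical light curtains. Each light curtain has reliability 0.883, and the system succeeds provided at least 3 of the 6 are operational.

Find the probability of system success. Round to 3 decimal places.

R = Σ_{i=3}^{6} C(6,i) p^i (1−p)^{6−i} with p = 0.883
C(6,3)·0.883^3·0.117^3 = 0.02205
C(6,4)·0.883^4·0.117^2 = 0.12483
C(6,5)·0.883^5·0.117^1 = 0.37683
C(6,6)·0.883^6·0.117^0 = 0.47398
Sum = 0.998

0.998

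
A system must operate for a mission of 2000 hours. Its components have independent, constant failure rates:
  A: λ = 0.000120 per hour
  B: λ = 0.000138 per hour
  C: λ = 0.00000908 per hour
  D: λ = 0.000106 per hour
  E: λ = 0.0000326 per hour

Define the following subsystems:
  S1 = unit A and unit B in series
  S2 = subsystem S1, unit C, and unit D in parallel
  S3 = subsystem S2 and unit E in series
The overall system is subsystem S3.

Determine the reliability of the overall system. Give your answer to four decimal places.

R(A) = exp(−0.000120 × 2000) = 0.786628
R(B) = exp(−0.000138 × 2000) = 0.758813
R(C) = exp(−0.00000908 × 2000) = 0.982004
R(D) = exp(−0.000106 × 2000) = 0.808965
R(E) = exp(−0.0000326 × 2000) = 0.936880
Series (A and B): 0.786628 × 0.758813 = 0.596904
Parallel ([0.596904], C, and D): 1 − (1 − 0.596904)(1 − 0.982004)(1 − 0.808965) = 0.998614
Series ([0.998614] and E): 0.998614 × 0.936880 = 0.9356

0.9356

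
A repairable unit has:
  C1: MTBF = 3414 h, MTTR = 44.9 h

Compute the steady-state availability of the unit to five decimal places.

0.98702

A(C1) = MTBF/(MTBF+MTTR) = 3414/(3414+44.9) = 0.98702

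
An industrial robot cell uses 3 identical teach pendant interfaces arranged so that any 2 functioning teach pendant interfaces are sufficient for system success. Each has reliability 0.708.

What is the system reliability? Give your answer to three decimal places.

R = Σ_{i=2}^{3} C(3,i) p^i (1−p)^{3−i} with p = 0.708
C(3,2)·0.708^2·0.292^1 = 0.43911
C(3,3)·0.708^3·0.292^0 = 0.35489
Sum = 0.794

0.794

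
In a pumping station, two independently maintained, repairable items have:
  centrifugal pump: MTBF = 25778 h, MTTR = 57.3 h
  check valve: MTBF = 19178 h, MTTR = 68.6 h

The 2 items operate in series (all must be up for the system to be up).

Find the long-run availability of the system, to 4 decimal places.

A(centrifugal pump) = MTBF/(MTBF+MTTR) = 25778/(25778+57.3) = 0.997782
A(check valve) = MTBF/(MTBF+MTTR) = 19178/(19178+68.6) = 0.996436
Series availability: 0.997782 × 0.996436 = 0.9942

0.9942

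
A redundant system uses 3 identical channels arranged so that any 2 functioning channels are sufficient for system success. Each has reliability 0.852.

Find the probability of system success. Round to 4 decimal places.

0.9408

R = Σ_{i=2}^{3} C(3,i) p^i (1−p)^{3−i} with p = 0.852
C(3,2)·0.852^2·0.148^1 = 0.322301
C(3,3)·0.852^3·0.148^0 = 0.618470
Sum = 0.9408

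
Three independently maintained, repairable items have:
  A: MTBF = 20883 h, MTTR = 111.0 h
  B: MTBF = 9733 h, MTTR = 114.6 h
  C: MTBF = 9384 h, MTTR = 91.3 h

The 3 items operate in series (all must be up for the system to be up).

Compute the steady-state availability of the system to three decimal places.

A(A) = MTBF/(MTBF+MTTR) = 20883/(20883+111.0) = 0.994713
A(B) = MTBF/(MTBF+MTTR) = 9733/(9733+114.6) = 0.988363
A(C) = MTBF/(MTBF+MTTR) = 9384/(9384+91.3) = 0.990364
Series availability: 0.994713 × 0.988363 × 0.990364 = 0.974

0.974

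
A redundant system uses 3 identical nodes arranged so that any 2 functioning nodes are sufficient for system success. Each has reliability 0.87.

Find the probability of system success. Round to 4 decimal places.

R = Σ_{i=2}^{3} C(3,i) p^i (1−p)^{3−i} with p = 0.87
C(3,2)·0.87^2·0.13^1 = 0.295191
C(3,3)·0.87^3·0.13^0 = 0.658503
Sum = 0.9537

0.9537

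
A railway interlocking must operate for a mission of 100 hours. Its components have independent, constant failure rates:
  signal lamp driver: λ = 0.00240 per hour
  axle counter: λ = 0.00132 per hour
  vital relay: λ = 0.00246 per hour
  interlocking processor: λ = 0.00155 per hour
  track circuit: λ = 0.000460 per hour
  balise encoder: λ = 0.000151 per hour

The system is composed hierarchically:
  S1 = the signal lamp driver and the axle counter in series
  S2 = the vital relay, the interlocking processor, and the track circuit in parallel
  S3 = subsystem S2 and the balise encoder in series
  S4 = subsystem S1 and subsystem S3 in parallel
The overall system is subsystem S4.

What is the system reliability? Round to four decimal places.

0.9949

R(signal lamp driver) = exp(−0.00240 × 100) = 0.786628
R(axle counter) = exp(−0.00132 × 100) = 0.876341
R(vital relay) = exp(−0.00246 × 100) = 0.781922
R(interlocking processor) = exp(−0.00155 × 100) = 0.856415
R(track circuit) = exp(−0.000460 × 100) = 0.955042
R(balise encoder) = exp(−0.000151 × 100) = 0.985013
Series (signal lamp driver and axle counter): 0.786628 × 0.876341 = 0.689354
Parallel (vital relay, interlocking processor, and track circuit): 1 − (1 − 0.781922)(1 − 0.856415)(1 − 0.955042) = 0.998592
Series ([0.998592] and balise encoder): 0.998592 × 0.985013 = 0.983626
Parallel ([0.689354] and [0.983626]): 1 − (1 − 0.689354)(1 − 0.983626) = 0.9949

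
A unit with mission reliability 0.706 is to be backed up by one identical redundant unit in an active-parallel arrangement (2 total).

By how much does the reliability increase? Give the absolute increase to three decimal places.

R_before = 0.706
R_after = 1 − (1 − 0.706)^2 = 0.914
ΔR = 0.914 − 0.706 = 0.208

0.208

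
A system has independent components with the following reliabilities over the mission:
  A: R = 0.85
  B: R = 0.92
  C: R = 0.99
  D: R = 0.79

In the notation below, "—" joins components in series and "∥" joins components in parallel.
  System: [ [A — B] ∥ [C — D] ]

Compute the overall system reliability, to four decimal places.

Series (A and B): 0.850000 × 0.920000 = 0.782000
Series (C and D): 0.990000 × 0.790000 = 0.782100
Parallel ([0.782000] and [0.782100]): 1 − (1 − 0.782000)(1 − 0.782100) = 0.9525

0.9525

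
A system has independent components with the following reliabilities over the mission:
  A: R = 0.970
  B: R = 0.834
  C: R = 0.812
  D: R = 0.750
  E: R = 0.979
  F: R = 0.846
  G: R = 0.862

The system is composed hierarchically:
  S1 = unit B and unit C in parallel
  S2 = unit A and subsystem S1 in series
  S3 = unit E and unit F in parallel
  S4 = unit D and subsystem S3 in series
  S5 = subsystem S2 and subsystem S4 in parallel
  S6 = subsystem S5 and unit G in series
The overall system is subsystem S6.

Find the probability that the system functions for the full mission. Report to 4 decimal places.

0.8489

Parallel (B and C): 1 − (1 − 0.834000)(1 − 0.812000) = 0.968792
Series (A and [0.968792]): 0.970000 × 0.968792 = 0.939728
Parallel (E and F): 1 − (1 − 0.979000)(1 − 0.846000) = 0.996766
Series (D and [0.996766]): 0.750000 × 0.996766 = 0.747575
Parallel ([0.939728] and [0.747575]): 1 − (1 − 0.939728)(1 − 0.747575) = 0.984786
Series ([0.984786] and G): 0.984786 × 0.862000 = 0.8489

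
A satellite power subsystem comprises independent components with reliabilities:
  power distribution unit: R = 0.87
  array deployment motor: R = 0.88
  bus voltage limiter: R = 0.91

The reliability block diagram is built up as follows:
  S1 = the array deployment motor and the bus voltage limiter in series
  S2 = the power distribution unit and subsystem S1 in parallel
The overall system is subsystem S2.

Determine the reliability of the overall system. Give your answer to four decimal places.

Series (array deployment motor and bus voltage limiter): 0.880000 × 0.910000 = 0.800800
Parallel (power distribution unit and [0.800800]): 1 − (1 − 0.870000)(1 − 0.800800) = 0.9741

0.9741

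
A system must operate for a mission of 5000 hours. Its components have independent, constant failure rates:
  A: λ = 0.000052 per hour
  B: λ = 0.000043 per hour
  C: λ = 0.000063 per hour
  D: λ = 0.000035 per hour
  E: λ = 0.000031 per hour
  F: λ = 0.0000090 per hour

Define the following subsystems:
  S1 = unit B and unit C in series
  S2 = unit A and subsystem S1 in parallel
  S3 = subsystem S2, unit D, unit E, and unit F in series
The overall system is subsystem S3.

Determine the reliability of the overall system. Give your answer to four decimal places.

0.6226

R(A) = exp(−0.000052 × 5000) = 0.771052
R(B) = exp(−0.000043 × 5000) = 0.806541
R(C) = exp(−0.000063 × 5000) = 0.729789
R(D) = exp(−0.000035 × 5000) = 0.839457
R(E) = exp(−0.000031 × 5000) = 0.856415
R(F) = exp(−0.0000090 × 5000) = 0.955997
Series (B and C): 0.806541 × 0.729789 = 0.588605
Parallel (A and [0.588605]): 1 − (1 − 0.771052)(1 − 0.588605) = 0.905812
Series ([0.905812], D, E, and F): 0.905812 × 0.839457 × 0.856415 × 0.955997 = 0.6226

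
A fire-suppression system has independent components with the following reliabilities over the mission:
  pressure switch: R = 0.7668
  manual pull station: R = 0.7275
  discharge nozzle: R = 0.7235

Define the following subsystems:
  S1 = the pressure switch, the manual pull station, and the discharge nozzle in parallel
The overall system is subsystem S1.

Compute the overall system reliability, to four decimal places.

0.9824

Parallel (pressure switch, manual pull station, and discharge nozzle): 1 − (1 − 0.766800)(1 − 0.727500)(1 − 0.723500) = 0.9824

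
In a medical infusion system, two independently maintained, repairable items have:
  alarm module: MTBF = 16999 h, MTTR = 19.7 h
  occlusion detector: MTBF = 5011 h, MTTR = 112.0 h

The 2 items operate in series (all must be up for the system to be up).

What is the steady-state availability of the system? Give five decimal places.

A(alarm module) = MTBF/(MTBF+MTTR) = 16999/(16999+19.7) = 0.998842
A(occlusion detector) = MTBF/(MTBF+MTTR) = 5011/(5011+112.0) = 0.978138
Series availability: 0.998842 × 0.978138 = 0.97701

0.97701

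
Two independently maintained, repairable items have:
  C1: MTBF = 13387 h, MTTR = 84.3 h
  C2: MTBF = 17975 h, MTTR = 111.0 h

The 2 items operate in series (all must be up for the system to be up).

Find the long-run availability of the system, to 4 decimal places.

A(C1) = MTBF/(MTBF+MTTR) = 13387/(13387+84.3) = 0.993742
A(C2) = MTBF/(MTBF+MTTR) = 17975/(17975+111.0) = 0.993863
Series availability: 0.993742 × 0.993863 = 0.9876

0.9876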